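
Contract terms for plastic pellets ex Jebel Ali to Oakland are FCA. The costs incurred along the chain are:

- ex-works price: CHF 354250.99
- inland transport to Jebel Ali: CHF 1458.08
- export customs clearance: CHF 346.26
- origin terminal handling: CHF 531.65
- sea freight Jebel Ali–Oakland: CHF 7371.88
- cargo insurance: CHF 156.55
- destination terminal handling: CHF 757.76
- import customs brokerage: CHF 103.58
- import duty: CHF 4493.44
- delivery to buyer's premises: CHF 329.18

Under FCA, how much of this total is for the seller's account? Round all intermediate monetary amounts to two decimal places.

Seller's account: CHF 356055.33

FCA: the seller delivers export-cleared goods to the carrier; the buyer bears costs from that point.
Seller's account: goods 354250.99 + inland to port 1458.08 + export clearance 346.26 = 356055.33
Buyer's account: origin terminal 531.65 + freight 7371.88 + insurance 156.55 + destination terminal 757.76 + brokerage 103.58 + duty 4493.44 + delivery 329.18 = 13744.04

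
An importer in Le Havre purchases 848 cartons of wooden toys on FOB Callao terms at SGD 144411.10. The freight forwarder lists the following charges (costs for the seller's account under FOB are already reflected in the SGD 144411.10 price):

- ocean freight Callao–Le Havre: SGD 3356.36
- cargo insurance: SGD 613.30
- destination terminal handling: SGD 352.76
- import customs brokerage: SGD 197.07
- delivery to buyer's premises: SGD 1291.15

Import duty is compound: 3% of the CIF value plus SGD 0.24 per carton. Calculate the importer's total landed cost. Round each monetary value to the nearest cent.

Total landed cost: SGD 154876.68

FOB: the seller bears costs until goods are on board at the origin port; the buyer bears freight, insurance and all costs thereafter.
CIF value = FOB price + freight + insurance = 144411.10 + 3356.36 + 613.30 = 148380.76
Ad valorem component: 148380.76 × 3% = 4451.42
Specific component: 848 × 0.24 = 203.52
Import duty = 4451.42 + 203.52 = 4654.94
Buyer bears: freight 3356.36 + insurance 613.30 + destination terminal 352.76 + brokerage 197.07 + delivery 1291.15 + duty 4654.94 = 10465.58
Landed cost = invoice 144411.10 + 10465.58 = 154876.68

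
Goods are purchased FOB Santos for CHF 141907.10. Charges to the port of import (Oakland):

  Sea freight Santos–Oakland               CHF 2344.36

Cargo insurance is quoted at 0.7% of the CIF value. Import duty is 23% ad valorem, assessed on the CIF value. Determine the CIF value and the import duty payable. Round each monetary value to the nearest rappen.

CIF value: CHF 145268.34; import duty: CHF 33411.72

Let C be the CIF value. C = FOB price + freight + 0.7% × C
C − 0.7% × C = 141907.10 + 2344.36
0.993 × C = 144251.46
C = 144251.46 / 0.993 = 145268.34
Insurance premium = 0.7% × 145268.34 = 1016.88
Import duty = 145268.34 × 23% = 33411.72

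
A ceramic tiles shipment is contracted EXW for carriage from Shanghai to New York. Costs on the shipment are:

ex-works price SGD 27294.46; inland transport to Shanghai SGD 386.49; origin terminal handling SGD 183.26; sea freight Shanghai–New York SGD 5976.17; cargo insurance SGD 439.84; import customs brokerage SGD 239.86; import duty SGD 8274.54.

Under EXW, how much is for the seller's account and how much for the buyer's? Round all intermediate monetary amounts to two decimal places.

EXW: the seller makes goods available at their premises; the buyer bears all onward costs.
Seller's account: goods 27294.46 = 27294.46
Buyer's account: inland to port 386.49 + origin terminal 183.26 + freight 5976.17 + insurance 439.84 + brokerage 239.86 + duty 8274.54 = 15500.16

Seller: SGD 27294.46; buyer: SGD 15500.16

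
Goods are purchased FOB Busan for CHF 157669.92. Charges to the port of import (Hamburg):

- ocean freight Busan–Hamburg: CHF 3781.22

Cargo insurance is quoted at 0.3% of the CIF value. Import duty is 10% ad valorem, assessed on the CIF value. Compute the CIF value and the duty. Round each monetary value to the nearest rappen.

CIF value: CHF 161936.95; import duty: CHF 16193.70

Let C be the CIF value. C = FOB price + freight + 0.3% × C
C − 0.3% × C = 157669.92 + 3781.22
0.997 × C = 161451.14
C = 161451.14 / 0.997 = 161936.95
Insurance premium = 0.3% × 161936.95 = 485.81
Import duty = 161936.95 × 10% = 16193.70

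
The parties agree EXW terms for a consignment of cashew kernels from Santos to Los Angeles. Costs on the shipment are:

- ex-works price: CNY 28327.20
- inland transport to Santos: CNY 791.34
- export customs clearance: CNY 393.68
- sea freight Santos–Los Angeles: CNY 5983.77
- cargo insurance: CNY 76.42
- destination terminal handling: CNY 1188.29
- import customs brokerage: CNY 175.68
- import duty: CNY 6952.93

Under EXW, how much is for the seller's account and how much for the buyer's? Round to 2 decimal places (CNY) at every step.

Seller: CNY 28327.20; buyer: CNY 15562.11

EXW: the seller makes goods available at their premises; the buyer bears all onward costs.
Seller's account: goods 28327.20 = 28327.20
Buyer's account: inland to port 791.34 + export clearance 393.68 + freight 5983.77 + insurance 76.42 + destination terminal 1188.29 + brokerage 175.68 + duty 6952.93 = 15562.11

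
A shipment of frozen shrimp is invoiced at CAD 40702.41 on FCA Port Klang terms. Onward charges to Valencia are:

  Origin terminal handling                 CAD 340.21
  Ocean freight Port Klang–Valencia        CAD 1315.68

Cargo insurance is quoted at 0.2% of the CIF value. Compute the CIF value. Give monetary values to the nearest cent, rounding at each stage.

CIF value: CAD 42443.19

Let C be the CIF value. C = FCA price + pre-shipment costs + freight + 0.2% × C
C − 0.2% × C = 40702.41 + 340.21 + 1315.68
0.998 × C = 42358.30
C = 42358.30 / 0.998 = 42443.19
Insurance premium = 0.2% × 42443.19 = 84.89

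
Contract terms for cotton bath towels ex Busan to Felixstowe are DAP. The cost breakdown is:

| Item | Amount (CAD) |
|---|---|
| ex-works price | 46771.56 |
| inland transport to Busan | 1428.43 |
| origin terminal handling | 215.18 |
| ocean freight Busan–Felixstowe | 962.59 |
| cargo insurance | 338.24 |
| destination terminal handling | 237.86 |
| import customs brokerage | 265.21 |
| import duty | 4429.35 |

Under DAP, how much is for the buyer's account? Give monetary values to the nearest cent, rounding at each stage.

Buyer's account: CAD 4694.56

DAP: the seller bears all costs to the named destination except import duty and clearance.
Seller's account: goods 46771.56 + inland to port 1428.43 + origin terminal 215.18 + freight 962.59 + insurance 338.24 + destination terminal 237.86 = 49953.86
Buyer's account: brokerage 265.21 + duty 4429.35 = 4694.56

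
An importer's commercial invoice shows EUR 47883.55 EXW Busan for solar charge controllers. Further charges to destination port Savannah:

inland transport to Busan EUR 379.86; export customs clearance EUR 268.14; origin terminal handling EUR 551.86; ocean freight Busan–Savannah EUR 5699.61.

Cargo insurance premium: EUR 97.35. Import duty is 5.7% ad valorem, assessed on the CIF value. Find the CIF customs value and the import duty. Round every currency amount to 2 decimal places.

CIF value: EUR 54880.37; import duty: EUR 3128.18

CIF = EXW price + pre-shipment costs + freight + insurance
CIF = 47883.55 + 379.86 + 268.14 + 551.86 + 5699.61 + 97.35 = 54880.37
Import duty = 54880.37 × 5.7% = 3128.18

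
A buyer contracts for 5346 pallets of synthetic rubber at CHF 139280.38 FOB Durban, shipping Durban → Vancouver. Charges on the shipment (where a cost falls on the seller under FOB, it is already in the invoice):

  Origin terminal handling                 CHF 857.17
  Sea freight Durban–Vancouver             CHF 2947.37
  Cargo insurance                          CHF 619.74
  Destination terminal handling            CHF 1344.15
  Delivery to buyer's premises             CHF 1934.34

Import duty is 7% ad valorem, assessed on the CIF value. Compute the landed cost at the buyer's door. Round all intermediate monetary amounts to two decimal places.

FOB: the seller bears costs until goods are on board at the origin port; the buyer bears freight, insurance and all costs thereafter.
Already in the invoice (seller's account under FOB): origin terminal — exclude.
CIF value = FOB price + freight + insurance = 139280.38 + 2947.37 + 619.74 = 142847.49
Import duty = 142847.49 × 7% = 9999.32
Buyer bears: freight 2947.37 + insurance 619.74 + destination terminal 1344.15 + delivery 1934.34 + duty 9999.32 = 16844.92
Landed cost = invoice 139280.38 + 16844.92 = 156125.30

Total landed cost: CHF 156125.30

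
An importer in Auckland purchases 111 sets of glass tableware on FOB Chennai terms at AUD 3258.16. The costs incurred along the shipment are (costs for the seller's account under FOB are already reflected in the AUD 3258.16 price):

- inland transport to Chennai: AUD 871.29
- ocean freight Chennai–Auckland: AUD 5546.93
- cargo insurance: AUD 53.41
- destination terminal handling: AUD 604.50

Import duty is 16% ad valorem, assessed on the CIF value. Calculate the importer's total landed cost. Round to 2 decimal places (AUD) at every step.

FOB: the seller bears costs until goods are on board at the origin port; the buyer bears freight, insurance and all costs thereafter.
Already in the invoice (seller's account under FOB): inland to port — exclude.
CIF value = FOB price + freight + insurance = 3258.16 + 5546.93 + 53.41 = 8858.50
Import duty = 8858.50 × 16% = 1417.36
Buyer bears: freight 5546.93 + insurance 53.41 + destination terminal 604.50 + duty 1417.36 = 7622.20
Landed cost = invoice 3258.16 + 7622.20 = 10880.36

Total landed cost: AUD 10880.36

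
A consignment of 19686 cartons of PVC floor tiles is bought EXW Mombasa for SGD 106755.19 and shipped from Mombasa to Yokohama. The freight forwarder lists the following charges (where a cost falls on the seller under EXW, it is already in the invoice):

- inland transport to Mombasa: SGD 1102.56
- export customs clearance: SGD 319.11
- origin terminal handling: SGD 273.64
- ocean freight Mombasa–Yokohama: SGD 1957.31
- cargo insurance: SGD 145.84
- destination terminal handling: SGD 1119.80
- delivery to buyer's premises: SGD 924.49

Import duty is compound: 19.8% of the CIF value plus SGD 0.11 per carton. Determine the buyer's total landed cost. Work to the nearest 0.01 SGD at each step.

Total landed cost: SGD 136653.02

EXW: the seller makes goods available at their premises; the buyer bears all onward costs.
CIF value = EXW price + inland to port + export clearance + origin terminal + freight + insurance = 106755.19 + 1102.56 + 319.11 + 273.64 + 1957.31 + 145.84 = 110553.65
Ad valorem component: 110553.65 × 19.8% = 21889.62
Specific component: 19686 × 0.11 = 2165.46
Import duty = 21889.62 + 2165.46 = 24055.08
Buyer bears: inland to port 1102.56 + export clearance 319.11 + origin terminal 273.64 + freight 1957.31 + insurance 145.84 + destination terminal 1119.80 + delivery 924.49 + duty 24055.08 = 29897.83
Landed cost = invoice 106755.19 + 29897.83 = 136653.02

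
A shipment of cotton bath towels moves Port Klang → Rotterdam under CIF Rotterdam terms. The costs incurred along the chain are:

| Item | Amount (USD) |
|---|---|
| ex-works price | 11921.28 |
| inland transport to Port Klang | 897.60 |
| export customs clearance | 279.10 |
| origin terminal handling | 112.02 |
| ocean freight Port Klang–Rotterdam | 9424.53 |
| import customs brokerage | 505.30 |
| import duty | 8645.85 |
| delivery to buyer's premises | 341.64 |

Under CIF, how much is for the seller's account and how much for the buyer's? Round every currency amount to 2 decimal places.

CIF: the seller pays costs through ocean freight and marine insurance to the destination port.
Seller's account: goods 11921.28 + inland to port 897.60 + export clearance 279.10 + origin terminal 112.02 + freight 9424.53 = 22634.53
Buyer's account: brokerage 505.30 + duty 8645.85 + delivery 341.64 = 9492.79

Seller: USD 22634.53; buyer: USD 9492.79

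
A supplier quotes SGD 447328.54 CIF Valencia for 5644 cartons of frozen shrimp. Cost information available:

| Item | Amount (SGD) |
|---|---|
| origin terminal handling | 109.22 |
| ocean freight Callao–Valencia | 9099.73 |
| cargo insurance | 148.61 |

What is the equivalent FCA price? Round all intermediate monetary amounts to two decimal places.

FCA price: SGD 437970.98

From CIF to FCA, the seller no longer bears: origin terminal, freight, insurance.
FCA price = 447328.54 − 109.22 − 9099.73 − 148.61 = 437970.98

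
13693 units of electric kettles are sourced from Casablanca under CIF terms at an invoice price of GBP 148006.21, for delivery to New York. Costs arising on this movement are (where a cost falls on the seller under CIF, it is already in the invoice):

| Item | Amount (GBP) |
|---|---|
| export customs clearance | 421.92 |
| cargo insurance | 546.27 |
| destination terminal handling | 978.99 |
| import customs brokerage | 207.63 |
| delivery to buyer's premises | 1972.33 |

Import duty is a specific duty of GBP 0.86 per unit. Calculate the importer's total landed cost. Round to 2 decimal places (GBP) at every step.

Total landed cost: GBP 162941.14

CIF: the seller pays costs through ocean freight and marine insurance to the destination port.
Already in the invoice (seller's account under CIF): export clearance, insurance — exclude.
The CIF price already equals the CIF value: 148006.21
Import duty = 13693 × 0.86 = 11775.98
Buyer bears: destination terminal 978.99 + brokerage 207.63 + delivery 1972.33 + duty 11775.98 = 14934.93
Landed cost = invoice 148006.21 + 14934.93 = 162941.14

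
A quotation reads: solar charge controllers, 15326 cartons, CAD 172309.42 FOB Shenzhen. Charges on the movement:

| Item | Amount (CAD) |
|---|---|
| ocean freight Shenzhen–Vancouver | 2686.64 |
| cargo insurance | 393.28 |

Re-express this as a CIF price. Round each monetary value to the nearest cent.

CIF price: CAD 175389.34

From FOB to CIF, the seller additionally bears: freight, insurance.
CIF price = 172309.42 + 2686.64 + 393.28 = 175389.34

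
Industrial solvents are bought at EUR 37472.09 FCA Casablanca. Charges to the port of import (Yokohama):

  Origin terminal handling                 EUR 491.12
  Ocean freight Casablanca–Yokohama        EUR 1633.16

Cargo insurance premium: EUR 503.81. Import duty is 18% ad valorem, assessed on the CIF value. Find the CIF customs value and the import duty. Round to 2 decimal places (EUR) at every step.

CIF = FCA price + pre-shipment costs + freight + insurance
CIF = 37472.09 + 491.12 + 1633.16 + 503.81 = 40100.18
Import duty = 40100.18 × 18% = 7218.03

CIF value: EUR 40100.18; import duty: EUR 7218.03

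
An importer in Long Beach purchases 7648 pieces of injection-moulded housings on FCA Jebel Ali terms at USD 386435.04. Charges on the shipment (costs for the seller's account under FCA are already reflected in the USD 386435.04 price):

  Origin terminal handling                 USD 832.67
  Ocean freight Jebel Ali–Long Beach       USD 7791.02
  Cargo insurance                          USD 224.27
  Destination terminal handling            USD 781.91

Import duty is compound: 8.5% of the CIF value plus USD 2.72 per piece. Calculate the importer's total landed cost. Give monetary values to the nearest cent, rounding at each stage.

FCA: the seller delivers export-cleared goods to the carrier; the buyer bears costs from that point.
CIF value = FCA price + origin terminal + freight + insurance = 386435.04 + 832.67 + 7791.02 + 224.27 = 395283.00
Ad valorem component: 395283.00 × 8.5% = 33599.06
Specific component: 7648 × 2.72 = 20802.56
Import duty = 33599.06 + 20802.56 = 54401.62
Buyer bears: origin terminal 832.67 + freight 7791.02 + insurance 224.27 + destination terminal 781.91 + duty 54401.62 = 64031.49
Landed cost = invoice 386435.04 + 64031.49 = 450466.53

Total landed cost: USD 450466.53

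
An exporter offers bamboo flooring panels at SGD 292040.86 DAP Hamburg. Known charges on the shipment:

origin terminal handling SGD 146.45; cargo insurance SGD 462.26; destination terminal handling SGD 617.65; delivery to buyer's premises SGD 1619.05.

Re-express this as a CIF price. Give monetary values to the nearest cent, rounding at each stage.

Not relevant to the conversion: insurance, origin terminal — on the seller under both DAP and CIF; already in the DAP price and stays in the CIF price.
From DAP to CIF, the seller no longer bears: destination terminal, delivery.
CIF price = 292040.86 − 617.65 − 1619.05 = 289804.16

CIF price: SGD 289804.16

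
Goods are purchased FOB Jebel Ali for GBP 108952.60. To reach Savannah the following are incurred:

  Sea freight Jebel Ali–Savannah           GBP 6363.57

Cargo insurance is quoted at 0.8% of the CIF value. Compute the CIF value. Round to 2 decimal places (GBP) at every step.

CIF value: GBP 116246.14

Let C be the CIF value. C = FOB price + freight + 0.8% × C
C − 0.8% × C = 108952.60 + 6363.57
0.992 × C = 115316.17
C = 115316.17 / 0.992 = 116246.14
Insurance premium = 0.8% × 116246.14 = 929.97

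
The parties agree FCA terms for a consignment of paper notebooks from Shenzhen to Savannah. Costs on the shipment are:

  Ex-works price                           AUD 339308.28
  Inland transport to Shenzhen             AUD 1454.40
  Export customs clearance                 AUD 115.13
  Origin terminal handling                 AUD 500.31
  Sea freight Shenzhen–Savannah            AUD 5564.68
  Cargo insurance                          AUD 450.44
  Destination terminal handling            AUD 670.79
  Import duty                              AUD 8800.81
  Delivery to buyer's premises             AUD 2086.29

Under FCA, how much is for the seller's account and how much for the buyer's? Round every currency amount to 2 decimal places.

Seller: AUD 340877.81; buyer: AUD 18073.32

FCA: the seller delivers export-cleared goods to the carrier; the buyer bears costs from that point.
Seller's account: goods 339308.28 + inland to port 1454.40 + export clearance 115.13 = 340877.81
Buyer's account: origin terminal 500.31 + freight 5564.68 + insurance 450.44 + destination terminal 670.79 + duty 8800.81 + delivery 2086.29 = 18073.32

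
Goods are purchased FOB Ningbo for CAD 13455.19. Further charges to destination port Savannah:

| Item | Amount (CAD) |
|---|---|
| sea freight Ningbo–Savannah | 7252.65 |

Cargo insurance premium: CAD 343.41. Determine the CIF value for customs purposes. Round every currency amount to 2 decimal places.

CIF = FOB price + freight + insurance
CIF = 13455.19 + 7252.65 + 343.41 = 21051.25

CIF value: CAD 21051.25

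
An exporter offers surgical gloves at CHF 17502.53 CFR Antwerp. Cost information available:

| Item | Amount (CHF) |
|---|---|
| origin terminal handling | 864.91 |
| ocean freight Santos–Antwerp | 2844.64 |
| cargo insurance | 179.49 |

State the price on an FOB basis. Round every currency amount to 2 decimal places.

Not relevant to the conversion: origin terminal — on the seller under both CFR and FOB; already in the CFR price and stays in the FOB price. insurance — on the buyer under both terms; not part of either seller's price.
From CFR to FOB, the seller no longer bears: freight.
FOB price = 17502.53 − 2844.64 = 14657.89

FOB price: CHF 14657.89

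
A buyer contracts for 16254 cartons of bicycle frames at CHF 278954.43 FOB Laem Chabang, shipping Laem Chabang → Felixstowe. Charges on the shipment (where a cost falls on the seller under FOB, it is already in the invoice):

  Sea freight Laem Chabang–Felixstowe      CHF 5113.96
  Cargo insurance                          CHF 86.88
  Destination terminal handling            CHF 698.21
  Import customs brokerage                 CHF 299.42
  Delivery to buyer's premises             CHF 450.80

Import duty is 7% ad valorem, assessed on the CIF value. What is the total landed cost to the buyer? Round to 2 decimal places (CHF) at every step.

FOB: the seller bears costs until goods are on board at the origin port; the buyer bears freight, insurance and all costs thereafter.
CIF value = FOB price + freight + insurance = 278954.43 + 5113.96 + 86.88 = 284155.27
Import duty = 284155.27 × 7% = 19890.87
Buyer bears: freight 5113.96 + insurance 86.88 + destination terminal 698.21 + brokerage 299.42 + delivery 450.80 + duty 19890.87 = 26540.14
Landed cost = invoice 278954.43 + 26540.14 = 305494.57

Total landed cost: CHF 305494.57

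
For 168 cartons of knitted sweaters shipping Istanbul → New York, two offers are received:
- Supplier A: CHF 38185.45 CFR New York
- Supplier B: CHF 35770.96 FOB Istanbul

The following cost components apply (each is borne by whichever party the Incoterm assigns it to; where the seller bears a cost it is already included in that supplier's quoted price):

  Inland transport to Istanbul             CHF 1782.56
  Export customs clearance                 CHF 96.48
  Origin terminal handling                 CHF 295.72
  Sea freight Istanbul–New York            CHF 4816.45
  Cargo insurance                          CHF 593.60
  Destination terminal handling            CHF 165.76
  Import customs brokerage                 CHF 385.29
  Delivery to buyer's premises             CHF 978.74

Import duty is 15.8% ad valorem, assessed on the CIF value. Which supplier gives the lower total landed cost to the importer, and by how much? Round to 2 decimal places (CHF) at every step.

Supplier A is cheaper by CHF 2781.47

Supplier A (CFR):
CIF value = CFR price + insurance = 38185.45 + 593.60 = 38779.05
Import duty = 38779.05 × 15.8% = 6127.09
Buyer bears (A): 593.60 + 165.76 + 385.29 + 978.74 = 2123.39
Landed cost (A) = invoice 38185.45 + 2123.39 + duty 6127.09 = 46435.93
Supplier B (FOB):
CIF value = FOB price + freight + insurance = 35770.96 + 4816.45 + 593.60 = 41181.01
Import duty = 41181.01 × 15.8% = 6506.60
Buyer bears (B): 4816.45 + 593.60 + 165.76 + 385.29 + 978.74 = 6939.84
Landed cost (B) = invoice 35770.96 + 6939.84 + duty 6506.60 = 49217.40
Difference = |46435.93 − 49217.40| = 2781.47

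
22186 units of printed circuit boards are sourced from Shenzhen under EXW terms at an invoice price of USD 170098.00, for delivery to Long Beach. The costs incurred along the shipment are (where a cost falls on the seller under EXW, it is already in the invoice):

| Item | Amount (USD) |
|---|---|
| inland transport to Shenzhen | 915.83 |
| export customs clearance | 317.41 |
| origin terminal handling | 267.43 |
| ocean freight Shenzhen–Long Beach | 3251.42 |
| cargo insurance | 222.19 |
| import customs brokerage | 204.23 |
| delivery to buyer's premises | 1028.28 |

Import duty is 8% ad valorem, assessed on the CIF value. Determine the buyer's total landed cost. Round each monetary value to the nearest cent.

EXW: the seller makes goods available at their premises; the buyer bears all onward costs.
CIF value = EXW price + inland to port + export clearance + origin terminal + freight + insurance = 170098.00 + 915.83 + 317.41 + 267.43 + 3251.42 + 222.19 = 175072.28
Import duty = 175072.28 × 8% = 14005.78
Buyer bears: inland to port 915.83 + export clearance 317.41 + origin terminal 267.43 + freight 3251.42 + insurance 222.19 + brokerage 204.23 + delivery 1028.28 + duty 14005.78 = 20212.57
Landed cost = invoice 170098.00 + 20212.57 = 190310.57

Total landed cost: USD 190310.57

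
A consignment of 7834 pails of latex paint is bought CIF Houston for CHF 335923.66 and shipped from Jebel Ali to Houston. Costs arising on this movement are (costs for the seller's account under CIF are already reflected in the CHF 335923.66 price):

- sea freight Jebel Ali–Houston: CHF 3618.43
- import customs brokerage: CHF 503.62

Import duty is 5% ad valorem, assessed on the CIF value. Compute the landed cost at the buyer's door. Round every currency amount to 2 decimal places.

CIF: the seller pays costs through ocean freight and marine insurance to the destination port.
Already in the invoice (seller's account under CIF): freight — exclude.
The CIF price already equals the CIF value: 335923.66
Import duty = 335923.66 × 5% = 16796.18
Buyer bears: brokerage 503.62 + duty 16796.18 = 17299.80
Landed cost = invoice 335923.66 + 17299.80 = 353223.46

Total landed cost: CHF 353223.46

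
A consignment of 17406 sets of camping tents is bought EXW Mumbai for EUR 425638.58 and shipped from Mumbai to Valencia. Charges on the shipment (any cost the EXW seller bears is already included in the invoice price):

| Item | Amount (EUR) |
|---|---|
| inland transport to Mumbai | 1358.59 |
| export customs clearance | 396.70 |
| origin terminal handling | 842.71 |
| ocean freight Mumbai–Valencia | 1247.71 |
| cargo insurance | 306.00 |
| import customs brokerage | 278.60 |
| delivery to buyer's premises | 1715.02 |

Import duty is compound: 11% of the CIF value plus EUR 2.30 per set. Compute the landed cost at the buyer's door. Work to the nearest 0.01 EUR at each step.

Total landed cost: EUR 519094.64

EXW: the seller makes goods available at their premises; the buyer bears all onward costs.
CIF value = EXW price + inland to port + export clearance + origin terminal + freight + insurance = 425638.58 + 1358.59 + 396.70 + 842.71 + 1247.71 + 306.00 = 429790.29
Ad valorem component: 429790.29 × 11% = 47276.93
Specific component: 17406 × 2.30 = 40033.80
Import duty = 47276.93 + 40033.80 = 87310.73
Buyer bears: inland to port 1358.59 + export clearance 396.70 + origin terminal 842.71 + freight 1247.71 + insurance 306.00 + brokerage 278.60 + delivery 1715.02 + duty 87310.73 = 93456.06
Landed cost = invoice 425638.58 + 93456.06 = 519094.64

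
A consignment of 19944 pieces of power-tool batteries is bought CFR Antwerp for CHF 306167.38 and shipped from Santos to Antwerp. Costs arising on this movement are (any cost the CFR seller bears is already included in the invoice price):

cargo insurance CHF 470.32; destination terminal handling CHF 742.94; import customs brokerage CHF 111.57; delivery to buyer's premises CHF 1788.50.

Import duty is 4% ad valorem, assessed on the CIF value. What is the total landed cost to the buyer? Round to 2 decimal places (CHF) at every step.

Total landed cost: CHF 321546.22

CFR: the seller pays costs through ocean freight to the destination port, but not insurance.
CIF value = CFR price + insurance = 306167.38 + 470.32 = 306637.70
Import duty = 306637.70 × 4% = 12265.51
Buyer bears: insurance 470.32 + destination terminal 742.94 + brokerage 111.57 + delivery 1788.50 + duty 12265.51 = 15378.84
Landed cost = invoice 306167.38 + 15378.84 = 321546.22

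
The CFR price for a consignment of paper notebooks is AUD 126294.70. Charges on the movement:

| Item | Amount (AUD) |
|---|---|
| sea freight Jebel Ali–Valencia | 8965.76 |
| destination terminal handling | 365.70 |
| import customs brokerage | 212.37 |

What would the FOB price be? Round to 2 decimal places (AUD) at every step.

Not relevant to the conversion: destination terminal, brokerage — on the buyer under both terms; not part of either seller's price.
From CFR to FOB, the seller no longer bears: freight.
FOB price = 126294.70 − 8965.76 = 117328.94

FOB price: AUD 117328.94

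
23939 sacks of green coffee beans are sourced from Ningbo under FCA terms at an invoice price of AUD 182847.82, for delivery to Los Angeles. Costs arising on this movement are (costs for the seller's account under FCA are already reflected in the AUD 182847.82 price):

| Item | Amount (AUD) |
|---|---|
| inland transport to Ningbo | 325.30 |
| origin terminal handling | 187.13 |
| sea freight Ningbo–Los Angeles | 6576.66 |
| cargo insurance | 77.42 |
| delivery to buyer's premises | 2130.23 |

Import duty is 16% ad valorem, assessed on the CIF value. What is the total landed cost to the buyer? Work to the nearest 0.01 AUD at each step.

FCA: the seller delivers export-cleared goods to the carrier; the buyer bears costs from that point.
Already in the invoice (seller's account under FCA): inland to port — exclude.
CIF value = FCA price + origin terminal + freight + insurance = 182847.82 + 187.13 + 6576.66 + 77.42 = 189689.03
Import duty = 189689.03 × 16% = 30350.24
Buyer bears: origin terminal 187.13 + freight 6576.66 + insurance 77.42 + delivery 2130.23 + duty 30350.24 = 39321.68
Landed cost = invoice 182847.82 + 39321.68 = 222169.50

Total landed cost: AUD 222169.50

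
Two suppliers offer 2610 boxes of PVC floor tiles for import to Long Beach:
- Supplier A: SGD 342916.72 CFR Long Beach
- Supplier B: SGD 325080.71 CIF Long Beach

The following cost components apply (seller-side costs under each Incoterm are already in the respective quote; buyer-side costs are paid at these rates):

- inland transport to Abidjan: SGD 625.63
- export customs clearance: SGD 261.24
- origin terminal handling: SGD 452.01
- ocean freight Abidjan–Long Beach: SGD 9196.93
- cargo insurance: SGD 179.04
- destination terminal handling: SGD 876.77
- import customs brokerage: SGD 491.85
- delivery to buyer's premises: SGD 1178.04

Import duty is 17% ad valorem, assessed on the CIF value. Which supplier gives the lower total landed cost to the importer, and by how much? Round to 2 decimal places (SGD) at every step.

Supplier A (CFR):
CIF value = CFR price + insurance = 342916.72 + 179.04 = 343095.76
Import duty = 343095.76 × 17% = 58326.28
Buyer bears (A): 179.04 + 876.77 + 491.85 + 1178.04 = 2725.70
Landed cost (A) = invoice 342916.72 + 2725.70 + duty 58326.28 = 403968.70
Supplier B (CIF):
The CIF price already equals the CIF value: 325080.71
Import duty = 325080.71 × 17% = 55263.72
Buyer bears (B): 876.77 + 491.85 + 1178.04 = 2546.66
Landed cost (B) = invoice 325080.71 + 2546.66 + duty 55263.72 = 382891.09
Difference = |403968.70 − 382891.09| = 21077.61

Supplier B is cheaper by SGD 21077.61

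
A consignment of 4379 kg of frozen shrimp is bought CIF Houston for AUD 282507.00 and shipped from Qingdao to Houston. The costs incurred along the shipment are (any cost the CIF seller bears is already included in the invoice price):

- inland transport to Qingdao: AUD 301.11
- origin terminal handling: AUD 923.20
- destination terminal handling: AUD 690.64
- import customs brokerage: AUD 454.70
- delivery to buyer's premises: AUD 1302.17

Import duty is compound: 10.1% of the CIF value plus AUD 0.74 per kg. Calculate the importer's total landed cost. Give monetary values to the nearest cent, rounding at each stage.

Total landed cost: AUD 316728.18

CIF: the seller pays costs through ocean freight and marine insurance to the destination port.
Already in the invoice (seller's account under CIF): inland to port, origin terminal — exclude.
The CIF price already equals the CIF value: 282507.00
Ad valorem component: 282507.00 × 10.1% = 28533.21
Specific component: 4379 × 0.74 = 3240.46
Import duty = 28533.21 + 3240.46 = 31773.67
Buyer bears: destination terminal 690.64 + brokerage 454.70 + delivery 1302.17 + duty 31773.67 = 34221.18
Landed cost = invoice 282507.00 + 34221.18 = 316728.18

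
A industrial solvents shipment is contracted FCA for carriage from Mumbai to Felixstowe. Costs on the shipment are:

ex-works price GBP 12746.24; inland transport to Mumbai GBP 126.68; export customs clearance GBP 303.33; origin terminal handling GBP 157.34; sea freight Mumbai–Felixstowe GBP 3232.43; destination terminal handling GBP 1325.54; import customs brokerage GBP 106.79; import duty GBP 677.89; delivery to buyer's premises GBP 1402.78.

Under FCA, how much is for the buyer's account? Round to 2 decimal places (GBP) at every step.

Buyer's account: GBP 6902.77

FCA: the seller delivers export-cleared goods to the carrier; the buyer bears costs from that point.
Seller's account: goods 12746.24 + inland to port 126.68 + export clearance 303.33 = 13176.25
Buyer's account: origin terminal 157.34 + freight 3232.43 + destination terminal 1325.54 + brokerage 106.79 + duty 677.89 + delivery 1402.78 = 6902.77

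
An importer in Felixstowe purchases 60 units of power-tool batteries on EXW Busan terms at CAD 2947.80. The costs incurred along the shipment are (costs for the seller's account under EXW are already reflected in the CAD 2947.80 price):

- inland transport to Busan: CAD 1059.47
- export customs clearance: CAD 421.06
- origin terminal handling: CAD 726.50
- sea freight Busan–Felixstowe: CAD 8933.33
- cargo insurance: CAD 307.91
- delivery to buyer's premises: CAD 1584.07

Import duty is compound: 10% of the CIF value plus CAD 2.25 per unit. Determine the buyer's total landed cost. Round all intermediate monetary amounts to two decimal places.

EXW: the seller makes goods available at their premises; the buyer bears all onward costs.
CIF value = EXW price + inland to port + export clearance + origin terminal + freight + insurance = 2947.80 + 1059.47 + 421.06 + 726.50 + 8933.33 + 307.91 = 14396.07
Ad valorem component: 14396.07 × 10% = 1439.61
Specific component: 60 × 2.25 = 135.00
Import duty = 1439.61 + 135.00 = 1574.61
Buyer bears: inland to port 1059.47 + export clearance 421.06 + origin terminal 726.50 + freight 8933.33 + insurance 307.91 + delivery 1584.07 + duty 1574.61 = 14606.95
Landed cost = invoice 2947.80 + 14606.95 = 17554.75

Total landed cost: CAD 17554.75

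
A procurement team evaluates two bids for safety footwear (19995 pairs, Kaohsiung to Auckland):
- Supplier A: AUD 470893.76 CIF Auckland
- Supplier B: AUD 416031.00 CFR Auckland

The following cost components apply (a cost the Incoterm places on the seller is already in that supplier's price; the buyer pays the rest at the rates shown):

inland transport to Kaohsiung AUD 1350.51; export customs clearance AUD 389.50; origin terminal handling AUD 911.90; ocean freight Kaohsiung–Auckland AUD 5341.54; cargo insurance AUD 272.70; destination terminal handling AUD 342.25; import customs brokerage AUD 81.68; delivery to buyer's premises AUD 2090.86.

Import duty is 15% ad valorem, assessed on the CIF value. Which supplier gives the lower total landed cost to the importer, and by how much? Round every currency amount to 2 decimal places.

Supplier A (CIF):
The CIF price already equals the CIF value: 470893.76
Import duty = 470893.76 × 15% = 70634.06
Buyer bears (A): 342.25 + 81.68 + 2090.86 = 2514.79
Landed cost (A) = invoice 470893.76 + 2514.79 + duty 70634.06 = 544042.61
Supplier B (CFR):
CIF value = CFR price + insurance = 416031.00 + 272.70 = 416303.70
Import duty = 416303.70 × 15% = 62445.56
Buyer bears (B): 272.70 + 342.25 + 81.68 + 2090.86 = 2787.49
Landed cost (B) = invoice 416031.00 + 2787.49 + duty 62445.56 = 481264.05
Difference = |544042.61 − 481264.05| = 62778.56

Supplier B is cheaper by AUD 62778.56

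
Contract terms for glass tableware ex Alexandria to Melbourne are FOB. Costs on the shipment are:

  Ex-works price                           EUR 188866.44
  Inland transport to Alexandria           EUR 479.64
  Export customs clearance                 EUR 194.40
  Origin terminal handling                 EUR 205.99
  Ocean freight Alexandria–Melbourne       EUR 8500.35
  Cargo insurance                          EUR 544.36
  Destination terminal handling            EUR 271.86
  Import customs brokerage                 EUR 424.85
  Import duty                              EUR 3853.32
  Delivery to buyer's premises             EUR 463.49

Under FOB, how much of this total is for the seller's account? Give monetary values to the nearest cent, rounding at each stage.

FOB: the seller bears costs until goods are on board at the origin port; the buyer bears freight, insurance and all costs thereafter.
Seller's account: goods 188866.44 + inland to port 479.64 + export clearance 194.40 + origin terminal 205.99 = 189746.47
Buyer's account: freight 8500.35 + insurance 544.36 + destination terminal 271.86 + brokerage 424.85 + duty 3853.32 + delivery 463.49 = 14058.23

Seller's account: EUR 189746.47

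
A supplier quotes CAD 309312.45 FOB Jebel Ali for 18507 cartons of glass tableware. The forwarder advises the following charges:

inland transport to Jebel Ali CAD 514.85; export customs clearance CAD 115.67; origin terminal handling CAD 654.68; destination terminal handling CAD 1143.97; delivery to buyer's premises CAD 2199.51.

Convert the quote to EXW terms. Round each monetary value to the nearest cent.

Not relevant to the conversion: delivery, destination terminal — on the buyer under both terms; not part of either seller's price.
From FOB to EXW, the seller no longer bears: inland to port, export clearance, origin terminal.
EXW price = 309312.45 − 514.85 − 115.67 − 654.68 = 308027.25

EXW price: CAD 308027.25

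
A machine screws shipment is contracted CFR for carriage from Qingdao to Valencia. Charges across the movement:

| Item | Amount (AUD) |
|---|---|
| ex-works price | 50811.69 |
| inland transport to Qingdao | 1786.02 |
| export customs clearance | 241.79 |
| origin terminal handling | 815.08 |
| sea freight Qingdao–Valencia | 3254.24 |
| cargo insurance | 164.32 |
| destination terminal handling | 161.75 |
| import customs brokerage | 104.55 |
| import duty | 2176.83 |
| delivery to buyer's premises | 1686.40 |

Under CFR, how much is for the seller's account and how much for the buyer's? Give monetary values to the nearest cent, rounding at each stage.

Seller: AUD 56908.82; buyer: AUD 4293.85

CFR: the seller pays costs through ocean freight to the destination port, but not insurance.
Seller's account: goods 50811.69 + inland to port 1786.02 + export clearance 241.79 + origin terminal 815.08 + freight 3254.24 = 56908.82
Buyer's account: insurance 164.32 + destination terminal 161.75 + brokerage 104.55 + duty 2176.83 + delivery 1686.40 = 4293.85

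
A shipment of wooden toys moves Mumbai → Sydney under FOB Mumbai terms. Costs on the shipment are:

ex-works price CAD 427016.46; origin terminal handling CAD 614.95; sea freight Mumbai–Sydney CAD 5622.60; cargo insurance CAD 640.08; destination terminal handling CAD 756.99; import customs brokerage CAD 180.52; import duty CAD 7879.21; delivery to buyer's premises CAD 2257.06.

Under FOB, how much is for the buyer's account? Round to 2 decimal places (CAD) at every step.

FOB: the seller bears costs until goods are on board at the origin port; the buyer bears freight, insurance and all costs thereafter.
Seller's account: goods 427016.46 + origin terminal 614.95 = 427631.41
Buyer's account: freight 5622.60 + insurance 640.08 + destination terminal 756.99 + brokerage 180.52 + duty 7879.21 + delivery 2257.06 = 17336.46

Buyer's account: CAD 17336.46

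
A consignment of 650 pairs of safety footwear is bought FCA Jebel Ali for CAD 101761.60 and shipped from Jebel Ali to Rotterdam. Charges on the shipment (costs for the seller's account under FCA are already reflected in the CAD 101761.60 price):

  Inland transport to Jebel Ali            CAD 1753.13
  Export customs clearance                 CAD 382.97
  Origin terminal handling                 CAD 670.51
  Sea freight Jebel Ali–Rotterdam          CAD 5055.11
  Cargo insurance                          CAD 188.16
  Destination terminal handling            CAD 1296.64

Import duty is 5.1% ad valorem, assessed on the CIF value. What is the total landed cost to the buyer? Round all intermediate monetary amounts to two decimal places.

Total landed cost: CAD 114463.46

FCA: the seller delivers export-cleared goods to the carrier; the buyer bears costs from that point.
Already in the invoice (seller's account under FCA): inland to port, export clearance — exclude.
CIF value = FCA price + origin terminal + freight + insurance = 101761.60 + 670.51 + 5055.11 + 188.16 = 107675.38
Import duty = 107675.38 × 5.1% = 5491.44
Buyer bears: origin terminal 670.51 + freight 5055.11 + insurance 188.16 + destination terminal 1296.64 + duty 5491.44 = 12701.86
Landed cost = invoice 101761.60 + 12701.86 = 114463.46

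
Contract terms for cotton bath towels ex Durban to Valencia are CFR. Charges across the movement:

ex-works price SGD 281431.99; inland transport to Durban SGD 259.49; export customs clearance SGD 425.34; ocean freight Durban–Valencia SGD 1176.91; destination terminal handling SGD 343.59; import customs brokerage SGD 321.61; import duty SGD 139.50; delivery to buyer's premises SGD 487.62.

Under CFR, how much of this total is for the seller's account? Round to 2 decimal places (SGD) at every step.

Seller's account: SGD 283293.73

CFR: the seller pays costs through ocean freight to the destination port, but not insurance.
Seller's account: goods 281431.99 + inland to port 259.49 + export clearance 425.34 + freight 1176.91 = 283293.73
Buyer's account: destination terminal 343.59 + brokerage 321.61 + duty 139.50 + delivery 487.62 = 1292.32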